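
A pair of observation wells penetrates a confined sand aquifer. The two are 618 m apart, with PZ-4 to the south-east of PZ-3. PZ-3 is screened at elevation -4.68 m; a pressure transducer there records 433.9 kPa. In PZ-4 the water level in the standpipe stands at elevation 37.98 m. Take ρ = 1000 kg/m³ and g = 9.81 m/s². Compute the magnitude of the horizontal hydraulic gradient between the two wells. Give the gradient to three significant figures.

Pressure head at PZ-3: ψ = P/(ρg) = 433.9×1000 / (1000 × 9.81) = 44.23 m.
Total head at PZ-3: h = z + ψ = -4.68 + 44.23 = 39.55 m.
Total head at PZ-4: h = 37.98 m (water level in the piezometer is the total head).
Head difference: h(PZ-3) − h(PZ-4) = 39.55 − 37.98 = 1.57 m.
Hydraulic gradient: i = |Δh| / L = 1.57 / 618 = 0.00254.

i ≈ 0.00254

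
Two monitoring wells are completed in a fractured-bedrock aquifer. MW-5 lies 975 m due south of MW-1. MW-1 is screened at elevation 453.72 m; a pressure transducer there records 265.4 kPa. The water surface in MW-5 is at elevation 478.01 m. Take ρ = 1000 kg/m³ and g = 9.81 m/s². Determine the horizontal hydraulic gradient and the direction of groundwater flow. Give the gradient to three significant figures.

Pressure head at MW-1: ψ = P/(ρg) = 265.4×1000 / (1000 × 9.81) = 27.05 m.
Total head at MW-1: h = z + ψ = 453.72 + 27.05 = 480.77 m.
Total head at MW-5: h = 478.01 m (water level in the piezometer is the total head).
Head difference: h(MW-1) − h(MW-5) = 480.77 − 478.01 = 2.76 m.
Hydraulic gradient: i = |Δh| / L = 2.76 / 975 = 0.00283.
Flow is from higher to lower head: from MW-1 toward MW-5, i.e. toward the south.

i ≈ 0.00283; groundwater flows toward the south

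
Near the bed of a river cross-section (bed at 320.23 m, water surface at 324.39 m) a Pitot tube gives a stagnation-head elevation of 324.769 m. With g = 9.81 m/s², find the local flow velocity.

Near the bed, under hydrostatic conditions, the piezometric head (z + ψ) equals the free-surface elevation, 324.39 m.
Velocity head = total − piezometric = 324.769 − 324.39 = 0.379 m.
v = √(2g·h_v) = √(2 × 9.81 × 0.379) = 2.73 m/s.

v ≈ 2.73 m/s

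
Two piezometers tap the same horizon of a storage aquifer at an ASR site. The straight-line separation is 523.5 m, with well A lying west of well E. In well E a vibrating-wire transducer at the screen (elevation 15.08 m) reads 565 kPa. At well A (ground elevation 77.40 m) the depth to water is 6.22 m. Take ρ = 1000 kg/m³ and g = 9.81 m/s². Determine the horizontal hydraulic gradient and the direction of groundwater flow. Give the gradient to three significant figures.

i ≈ 0.00285; groundwater flows toward the west

Pressure head at well E: ψ = P/(ρg) = 565×1000 / (1000 × 9.81) = 57.59 m.
Total head at well E: h = z + ψ = 15.08 + 57.59 = 72.67 m.
Total head at well A: h = 77.40 − 6.22 = 71.18 m.
Head difference: h(well E) − h(well A) = 72.67 − 71.18 = 1.49 m.
Hydraulic gradient: i = |Δh| / L = 1.49 / 523.5 = 0.00285.
Flow is from higher to lower head: from well E toward well A, i.e. toward the west.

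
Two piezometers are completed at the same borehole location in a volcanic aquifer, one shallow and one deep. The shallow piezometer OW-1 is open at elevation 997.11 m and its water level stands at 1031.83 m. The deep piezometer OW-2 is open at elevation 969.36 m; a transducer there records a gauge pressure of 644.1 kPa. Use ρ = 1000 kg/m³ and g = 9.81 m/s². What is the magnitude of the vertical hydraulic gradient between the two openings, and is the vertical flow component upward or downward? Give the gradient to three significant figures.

Total head at OW-1: h = 1031.83 m (water level in the standpipe).
Pressure head at OW-2: ψ = P/(ρg) = 644.1×1000 / (1000 × 9.81) = 65.66 m.
Total head at OW-2: h = z + ψ = 969.36 + 65.66 = 1035.02 m.
Δh = h(OW-1) − h(OW-2) = 1031.83 − 1035.02 = -3.19 m.
Vertical separation Δz = 997.11 − 969.36 = 27.75 m.
|i_v| = |Δh| / Δz = 3.19 / 27.75 = 0.115.
Head is higher in the deep piezometer, so vertical flow is upward (discharge condition).

|i_v| ≈ 0.115; vertical flow is upward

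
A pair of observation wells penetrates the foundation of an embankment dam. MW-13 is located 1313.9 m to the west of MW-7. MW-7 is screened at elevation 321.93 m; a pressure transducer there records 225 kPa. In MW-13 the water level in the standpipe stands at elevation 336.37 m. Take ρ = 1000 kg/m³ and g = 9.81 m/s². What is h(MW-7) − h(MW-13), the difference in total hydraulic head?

Δh ≈ 8.50 m

Pressure head at MW-7: ψ = P/(ρg) = 225×1000 / (1000 × 9.81) = 22.94 m.
Total head at MW-7: h = z + ψ = 321.93 + 22.94 = 344.87 m.
Total head at MW-13: h = 336.37 m (water level in the piezometer is the total head).
Head difference: h(MW-7) − h(MW-13) = 344.87 − 336.37 = 8.50 m.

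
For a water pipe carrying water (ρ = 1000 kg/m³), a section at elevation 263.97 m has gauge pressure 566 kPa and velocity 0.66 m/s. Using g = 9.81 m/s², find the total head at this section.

Pressure head ψ = P/(ρg) = 566×1000 / (1000 × 9.81) = 57.70 m.
Velocity head = v²/(2g) = 0.66² / (2 × 9.81) = 0.022 m.
h = z + ψ + v²/(2g) = 263.97 + 57.70 + 0.022 = 321.69 m.

h ≈ 321.69 m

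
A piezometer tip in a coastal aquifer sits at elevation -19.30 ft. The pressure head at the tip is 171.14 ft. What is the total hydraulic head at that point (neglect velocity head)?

h = z + ψ = -19.30 + 171.14 = 151.84 ft.

h ≈ 151.84 ft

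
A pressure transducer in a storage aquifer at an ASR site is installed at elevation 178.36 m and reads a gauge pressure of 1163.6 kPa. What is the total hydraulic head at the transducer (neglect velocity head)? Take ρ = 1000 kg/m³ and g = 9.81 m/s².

h ≈ 296.97 m

ψ = P/(ρg) = 1163.6×1000 / (1000 × 9.81) = 118.61 m.
h = z + ψ = 178.36 + 118.61 = 296.97 m.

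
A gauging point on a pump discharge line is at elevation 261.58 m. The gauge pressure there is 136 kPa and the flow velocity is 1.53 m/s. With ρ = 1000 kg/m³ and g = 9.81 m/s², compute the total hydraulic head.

Pressure head ψ = P/(ρg) = 136×1000 / (1000 × 9.81) = 13.86 m.
Velocity head = v²/(2g) = 1.53² / (2 × 9.81) = 0.119 m.
h = z + ψ + v²/(2g) = 261.58 + 13.86 + 0.119 = 275.56 m.

h ≈ 275.56 m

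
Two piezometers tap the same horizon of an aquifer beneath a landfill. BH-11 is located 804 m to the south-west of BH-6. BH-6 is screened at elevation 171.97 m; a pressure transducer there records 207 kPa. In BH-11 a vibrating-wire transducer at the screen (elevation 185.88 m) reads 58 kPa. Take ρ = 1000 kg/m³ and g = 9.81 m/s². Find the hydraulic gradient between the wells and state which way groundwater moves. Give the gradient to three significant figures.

Pressure head at BH-6: ψ = P/(ρg) = 207×1000 / (1000 × 9.81) = 21.10 m.
Total head at BH-6: h = z + ψ = 171.97 + 21.10 = 193.07 m.
Pressure head at BH-11: ψ = P/(ρg) = 58×1000 / (1000 × 9.81) = 5.91 m.
Total head at BH-11: h = z + ψ = 185.88 + 5.91 = 191.79 m.
Head difference: h(BH-6) − h(BH-11) = 193.07 − 191.79 = 1.28 m.
Hydraulic gradient: i = |Δh| / L = 1.28 / 804 = 0.00159.
Flow is from higher to lower head: from BH-6 toward BH-11, i.e. toward the south-west.

i ≈ 0.00159; groundwater flows toward the south-west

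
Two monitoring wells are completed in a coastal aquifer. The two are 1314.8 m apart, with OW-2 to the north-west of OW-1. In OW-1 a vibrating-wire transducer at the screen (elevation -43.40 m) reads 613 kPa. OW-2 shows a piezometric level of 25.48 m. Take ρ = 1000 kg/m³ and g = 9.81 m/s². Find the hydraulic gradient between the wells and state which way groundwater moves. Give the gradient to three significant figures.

i ≈ 0.00486; groundwater flows toward the south-east

Pressure head at OW-1: ψ = P/(ρg) = 613×1000 / (1000 × 9.81) = 62.49 m.
Total head at OW-1: h = z + ψ = -43.40 + 62.49 = 19.09 m.
Total head at OW-2: h = 25.48 m (water level in the piezometer is the total head).
Head difference: h(OW-1) − h(OW-2) = 19.09 − 25.48 = -6.39 m.
Hydraulic gradient: i = |Δh| / L = 6.39 / 1314.8 = 0.00486.
Flow is from higher to lower head: from OW-2 toward OW-1, i.e. toward the south-east.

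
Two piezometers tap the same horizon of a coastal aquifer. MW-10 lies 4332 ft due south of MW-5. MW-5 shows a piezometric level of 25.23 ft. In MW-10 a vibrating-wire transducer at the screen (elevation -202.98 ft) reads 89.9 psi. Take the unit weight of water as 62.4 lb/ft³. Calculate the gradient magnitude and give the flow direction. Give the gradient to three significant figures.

i ≈ 0.00479; groundwater flows toward the south

Total head at MW-5: h = 25.23 ft (water level in the piezometer is the total head).
Pressure head at MW-10: ψ = 144·P/γ = 144 × 89.9 / 62.4 = 207.46 ft.
Total head at MW-10: h = z + ψ = -202.98 + 207.46 = 4.48 ft.
Head difference: h(MW-5) − h(MW-10) = 25.23 − 4.48 = 20.75 ft.
Hydraulic gradient: i = |Δh| / L = 20.75 / 4332 = 0.00479.
Flow is from higher to lower head: from MW-5 toward MW-10, i.e. toward the south.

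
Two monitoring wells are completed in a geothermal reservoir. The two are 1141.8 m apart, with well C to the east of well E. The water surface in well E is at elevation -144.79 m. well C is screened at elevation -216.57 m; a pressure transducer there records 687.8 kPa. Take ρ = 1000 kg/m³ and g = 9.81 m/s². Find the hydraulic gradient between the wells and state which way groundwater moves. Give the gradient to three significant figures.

i ≈ 0.00146; groundwater flows toward the east

Total head at well E: h = -144.79 m (water level in the piezometer is the total head).
Pressure head at well C: ψ = P/(ρg) = 687.8×1000 / (1000 × 9.81) = 70.11 m.
Total head at well C: h = z + ψ = -216.57 + 70.11 = -146.46 m.
Head difference: h(well E) − h(well C) = -144.79 − (-146.46) = 1.67 m.
Hydraulic gradient: i = |Δh| / L = 1.67 / 1141.8 = 0.00146.
Flow is from higher to lower head: from well E toward well C, i.e. toward the east.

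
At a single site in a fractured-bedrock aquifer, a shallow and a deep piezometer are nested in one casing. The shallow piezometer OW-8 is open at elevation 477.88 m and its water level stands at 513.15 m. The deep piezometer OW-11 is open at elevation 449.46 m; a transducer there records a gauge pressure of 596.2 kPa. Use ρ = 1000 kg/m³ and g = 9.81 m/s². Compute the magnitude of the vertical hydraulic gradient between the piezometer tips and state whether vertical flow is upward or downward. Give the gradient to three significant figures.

|i_v| ≈ 0.103; vertical flow is downward

Total head at OW-8: h = 513.15 m (water level in the standpipe).
Pressure head at OW-11: ψ = P/(ρg) = 596.2×1000 / (1000 × 9.81) = 60.77 m.
Total head at OW-11: h = z + ψ = 449.46 + 60.77 = 510.23 m.
Δh = h(OW-8) − h(OW-11) = 513.15 − 510.23 = 2.92 m.
Vertical separation Δz = 477.88 − 449.46 = 28.42 m.
|i_v| = |Δh| / Δz = 2.92 / 28.42 = 0.103.
Head is higher in the shallow piezometer, so vertical flow is downward (recharge condition).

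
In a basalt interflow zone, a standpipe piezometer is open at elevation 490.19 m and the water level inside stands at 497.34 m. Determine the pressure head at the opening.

ψ ≈ 7.15 m

Total head h = 497.34 m (the water-surface elevation in the piezometer).
Pressure head ψ = h − z = 497.34 − 490.19 = 7.15 m.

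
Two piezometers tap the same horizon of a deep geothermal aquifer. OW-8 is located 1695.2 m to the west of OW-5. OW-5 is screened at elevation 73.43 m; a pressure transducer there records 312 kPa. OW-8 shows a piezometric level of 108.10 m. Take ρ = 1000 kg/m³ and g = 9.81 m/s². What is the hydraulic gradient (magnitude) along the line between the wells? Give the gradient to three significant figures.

Pressure head at OW-5: ψ = P/(ρg) = 312×1000 / (1000 × 9.81) = 31.80 m.
Total head at OW-5: h = z + ψ = 73.43 + 31.80 = 105.23 m.
Total head at OW-8: h = 108.10 m (water level in the piezometer is the total head).
Head difference: h(OW-5) − h(OW-8) = 105.23 − 108.10 = -2.87 m.
Hydraulic gradient: i = |Δh| / L = 2.87 / 1695.2 = 0.00169.

i ≈ 0.00169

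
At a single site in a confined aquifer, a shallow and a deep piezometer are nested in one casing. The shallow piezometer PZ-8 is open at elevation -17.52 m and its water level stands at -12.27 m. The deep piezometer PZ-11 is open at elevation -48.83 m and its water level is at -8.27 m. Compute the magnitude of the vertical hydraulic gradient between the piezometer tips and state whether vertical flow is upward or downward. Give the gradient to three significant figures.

|i_v| ≈ 0.128; vertical flow is upward

Total head at PZ-8: h = -12.27 m (water level in the standpipe).
Total head at PZ-11: h = -8.27 m.
Δh = h(PZ-8) − h(PZ-11) = -12.27 − (-8.27) = -4.00 m.
Vertical separation Δz = -17.52 − (-48.83) = 31.31 m.
|i_v| = |Δh| / Δz = 4.00 / 31.31 = 0.128.
Head is higher in the deep piezometer, so vertical flow is upward (discharge condition).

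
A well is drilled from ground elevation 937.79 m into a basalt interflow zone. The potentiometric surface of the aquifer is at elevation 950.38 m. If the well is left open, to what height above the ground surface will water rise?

Water rises to the potentiometric surface, so the rise above ground = 950.38 − 937.79 = 12.59 m.

≈ 12.59 m above ground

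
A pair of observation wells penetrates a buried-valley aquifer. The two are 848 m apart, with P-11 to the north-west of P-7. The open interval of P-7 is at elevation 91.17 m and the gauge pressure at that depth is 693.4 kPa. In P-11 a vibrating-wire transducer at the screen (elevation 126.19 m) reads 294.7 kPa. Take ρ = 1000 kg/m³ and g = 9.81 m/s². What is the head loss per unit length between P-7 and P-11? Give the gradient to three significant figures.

i ≈ 0.00663 m/m

Pressure head at P-7: ψ = P/(ρg) = 693.4×1000 / (1000 × 9.81) = 70.68 m.
Total head at P-7: h = z + ψ = 91.17 + 70.68 = 161.85 m.
Pressure head at P-11: ψ = P/(ρg) = 294.7×1000 / (1000 × 9.81) = 30.04 m.
Total head at P-11: h = z + ψ = 126.19 + 30.04 = 156.23 m.
Head difference: h(P-7) − h(P-11) = 161.85 − 156.23 = 5.62 m.
Hydraulic gradient: i = |Δh| / L = 5.62 / 848 = 0.00663.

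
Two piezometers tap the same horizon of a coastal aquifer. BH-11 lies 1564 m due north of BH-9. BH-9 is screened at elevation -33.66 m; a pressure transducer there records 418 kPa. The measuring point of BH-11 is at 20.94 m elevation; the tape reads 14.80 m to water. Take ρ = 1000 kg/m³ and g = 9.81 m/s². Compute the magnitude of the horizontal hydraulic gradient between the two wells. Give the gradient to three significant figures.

Pressure head at BH-9: ψ = P/(ρg) = 418×1000 / (1000 × 9.81) = 42.61 m.
Total head at BH-9: h = z + ψ = -33.66 + 42.61 = 8.95 m.
Total head at BH-11: h = 20.94 − 14.80 = 6.14 m.
Head difference: h(BH-9) − h(BH-11) = 8.95 − 6.14 = 2.81 m.
Hydraulic gradient: i = |Δh| / L = 2.81 / 1564 = 0.00180.

i ≈ 0.00180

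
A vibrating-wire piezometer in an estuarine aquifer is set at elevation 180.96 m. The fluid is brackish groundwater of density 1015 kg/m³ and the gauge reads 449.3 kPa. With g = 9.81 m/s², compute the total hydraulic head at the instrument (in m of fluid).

ψ = P/(ρg) = 449.3×1000 / (1015 × 9.81) = 45.12 m.
h = z + ψ = 180.96 + 45.12 = 226.08 m.

h ≈ 226.08 m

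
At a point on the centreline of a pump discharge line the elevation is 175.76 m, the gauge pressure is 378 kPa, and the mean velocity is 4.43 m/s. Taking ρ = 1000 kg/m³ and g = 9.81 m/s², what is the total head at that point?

h ≈ 215.29 m

Pressure head ψ = P/(ρg) = 378×1000 / (1000 × 9.81) = 38.53 m.
Velocity head = v²/(2g) = 4.43² / (2 × 9.81) = 1.000 m.
h = z + ψ + v²/(2g) = 175.76 + 38.53 + 1.000 = 215.29 m.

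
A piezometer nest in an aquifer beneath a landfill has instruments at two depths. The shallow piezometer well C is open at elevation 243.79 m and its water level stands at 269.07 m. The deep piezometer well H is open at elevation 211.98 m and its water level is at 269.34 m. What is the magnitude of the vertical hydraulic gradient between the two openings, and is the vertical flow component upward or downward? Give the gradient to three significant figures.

Total head at well C: h = 269.07 m (water level in the standpipe).
Total head at well H: h = 269.34 m.
Δh = h(well C) − h(well H) = 269.07 − 269.34 = -0.27 m.
Vertical separation Δz = 243.79 − 211.98 = 31.81 m.
|i_v| = |Δh| / Δz = 0.27 / 31.81 = 0.00849.
Head is higher in the deep piezometer, so vertical flow is upward (discharge condition).

|i_v| ≈ 0.00849; vertical flow is upward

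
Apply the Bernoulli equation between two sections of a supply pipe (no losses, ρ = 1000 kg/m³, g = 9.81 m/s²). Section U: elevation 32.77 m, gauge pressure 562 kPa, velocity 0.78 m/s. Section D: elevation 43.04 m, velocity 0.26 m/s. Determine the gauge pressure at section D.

Pressure head at U: ψ₁ = P₁/(ρg) = 562×1000 / (1000 × 9.81) = 57.29 m.
Velocity heads: v₁²/2g = 0.78²/19.62 = 0.031 m; v₂²/2g = 0.26²/19.62 = 0.003 m.
Total head H = z₁ + ψ₁ + v₁²/2g = 32.77 + 57.29 + 0.031 = 90.09 m.
ψ₂ = H − z₂ − v₂²/2g = 90.09 − 43.04 − 0.003 = 47.05 m.
P₂ = ρgψ₂ = 1000 × 9.81 × 47.05 ≈ 462 kPa.

P₂ ≈ 462 kPa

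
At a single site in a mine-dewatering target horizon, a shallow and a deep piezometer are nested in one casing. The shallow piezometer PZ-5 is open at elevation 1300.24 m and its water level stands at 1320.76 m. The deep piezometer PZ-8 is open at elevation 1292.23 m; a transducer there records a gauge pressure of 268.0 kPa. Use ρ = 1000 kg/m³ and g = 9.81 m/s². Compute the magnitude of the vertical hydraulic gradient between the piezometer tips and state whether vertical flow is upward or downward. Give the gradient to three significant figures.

Total head at PZ-5: h = 1320.76 m (water level in the standpipe).
Pressure head at PZ-8: ψ = P/(ρg) = 268.0×1000 / (1000 × 9.81) = 27.32 m.
Total head at PZ-8: h = z + ψ = 1292.23 + 27.32 = 1319.55 m.
Δh = h(PZ-5) − h(PZ-8) = 1320.76 − 1319.55 = 1.21 m.
Vertical separation Δz = 1300.24 − 1292.23 = 8.01 m.
|i_v| = |Δh| / Δz = 1.21 / 8.01 = 0.151.
Head is higher in the shallow piezometer, so vertical flow is downward (recharge condition).

|i_v| ≈ 0.151; vertical flow is downward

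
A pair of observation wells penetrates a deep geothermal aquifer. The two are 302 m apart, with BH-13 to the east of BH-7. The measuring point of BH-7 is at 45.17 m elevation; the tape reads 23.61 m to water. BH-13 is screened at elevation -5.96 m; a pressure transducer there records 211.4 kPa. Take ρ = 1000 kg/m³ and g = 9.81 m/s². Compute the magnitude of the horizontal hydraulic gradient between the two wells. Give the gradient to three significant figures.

i ≈ 0.0198

Total head at BH-7: h = 45.17 − 23.61 = 21.56 m.
Pressure head at BH-13: ψ = P/(ρg) = 211.4×1000 / (1000 × 9.81) = 21.55 m.
Total head at BH-13: h = z + ψ = -5.96 + 21.55 = 15.59 m.
Head difference: h(BH-7) − h(BH-13) = 21.56 − 15.59 = 5.97 m.
Hydraulic gradient: i = |Δh| / L = 5.97 / 302 = 0.0198.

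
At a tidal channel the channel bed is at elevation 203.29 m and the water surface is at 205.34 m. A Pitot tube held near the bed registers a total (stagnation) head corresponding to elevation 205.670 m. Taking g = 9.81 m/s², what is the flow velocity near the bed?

Near the bed, under hydrostatic conditions, the piezometric head (z + ψ) equals the free-surface elevation, 205.34 m.
Velocity head = total − piezometric = 205.670 − 205.34 = 0.330 m.
v = √(2g·h_v) = √(2 × 9.81 × 0.330) = 2.54 m/s.

v ≈ 2.54 m/s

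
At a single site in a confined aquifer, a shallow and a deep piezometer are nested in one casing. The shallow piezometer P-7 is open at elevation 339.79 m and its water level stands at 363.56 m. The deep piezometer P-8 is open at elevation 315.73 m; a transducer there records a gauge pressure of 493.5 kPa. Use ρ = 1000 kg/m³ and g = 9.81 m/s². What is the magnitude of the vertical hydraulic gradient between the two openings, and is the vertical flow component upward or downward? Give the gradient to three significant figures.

|i_v| ≈ 0.103; vertical flow is upward

Total head at P-7: h = 363.56 m (water level in the standpipe).
Pressure head at P-8: ψ = P/(ρg) = 493.5×1000 / (1000 × 9.81) = 50.31 m.
Total head at P-8: h = z + ψ = 315.73 + 50.31 = 366.04 m.
Δh = h(P-7) − h(P-8) = 363.56 − 366.04 = -2.48 m.
Vertical separation Δz = 339.79 − 315.73 = 24.06 m.
|i_v| = |Δh| / Δz = 2.48 / 24.06 = 0.103.
Head is higher in the deep piezometer, so vertical flow is upward (discharge condition).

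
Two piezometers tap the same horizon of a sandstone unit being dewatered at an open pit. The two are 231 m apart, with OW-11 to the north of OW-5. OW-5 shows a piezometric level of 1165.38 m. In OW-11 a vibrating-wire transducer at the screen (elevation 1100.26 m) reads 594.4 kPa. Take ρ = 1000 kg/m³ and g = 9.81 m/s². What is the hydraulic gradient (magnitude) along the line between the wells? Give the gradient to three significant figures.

i ≈ 0.0196

Total head at OW-5: h = 1165.38 m (water level in the piezometer is the total head).
Pressure head at OW-11: ψ = P/(ρg) = 594.4×1000 / (1000 × 9.81) = 60.59 m.
Total head at OW-11: h = z + ψ = 1100.26 + 60.59 = 1160.85 m.
Head difference: h(OW-5) − h(OW-11) = 1165.38 − 1160.85 = 4.53 m.
Hydraulic gradient: i = |Δh| / L = 4.53 / 231 = 0.0196.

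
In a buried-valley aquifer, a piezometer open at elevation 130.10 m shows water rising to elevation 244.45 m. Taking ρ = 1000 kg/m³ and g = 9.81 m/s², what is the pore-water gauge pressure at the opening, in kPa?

P ≈ 1120 kPa

Pressure head ψ = h − z = 244.45 − 130.10 = 114.35 m.
P = ρgψ = 1000 × 9.81 × 114.35 = 1121774 Pa ≈ 1120 kPa.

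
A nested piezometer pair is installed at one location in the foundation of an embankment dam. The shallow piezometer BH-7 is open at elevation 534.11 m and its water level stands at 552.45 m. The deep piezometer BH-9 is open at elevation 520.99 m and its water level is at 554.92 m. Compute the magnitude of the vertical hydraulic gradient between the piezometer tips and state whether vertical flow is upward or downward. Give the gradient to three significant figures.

Total head at BH-7: h = 552.45 m (water level in the standpipe).
Total head at BH-9: h = 554.92 m.
Δh = h(BH-7) − h(BH-9) = 552.45 − 554.92 = -2.47 m.
Vertical separation Δz = 534.11 − 520.99 = 13.12 m.
|i_v| = |Δh| / Δz = 2.47 / 13.12 = 0.188.
Head is higher in the deep piezometer, so vertical flow is upward (discharge condition).

|i_v| ≈ 0.188; vertical flow is upward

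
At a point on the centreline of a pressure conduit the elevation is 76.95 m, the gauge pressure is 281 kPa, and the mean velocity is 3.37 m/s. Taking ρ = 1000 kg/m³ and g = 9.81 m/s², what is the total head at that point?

Pressure head ψ = P/(ρg) = 281×1000 / (1000 × 9.81) = 28.64 m.
Velocity head = v²/(2g) = 3.37² / (2 × 9.81) = 0.579 m.
h = z + ψ + v²/(2g) = 76.95 + 28.64 + 0.579 = 106.17 m.

h ≈ 106.17 m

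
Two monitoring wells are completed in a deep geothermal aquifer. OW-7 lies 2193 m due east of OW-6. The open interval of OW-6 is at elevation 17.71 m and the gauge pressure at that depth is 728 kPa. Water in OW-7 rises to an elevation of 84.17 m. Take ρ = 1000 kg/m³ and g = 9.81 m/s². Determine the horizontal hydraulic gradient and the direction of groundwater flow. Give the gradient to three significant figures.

i ≈ 0.00353; groundwater flows toward the east

Pressure head at OW-6: ψ = P/(ρg) = 728×1000 / (1000 × 9.81) = 74.21 m.
Total head at OW-6: h = z + ψ = 17.71 + 74.21 = 91.92 m.
Total head at OW-7: h = 84.17 m (water level in the piezometer is the total head).
Head difference: h(OW-6) − h(OW-7) = 91.92 − 84.17 = 7.75 m.
Hydraulic gradient: i = |Δh| / L = 7.75 / 2193 = 0.00353.
Flow is from higher to lower head: from OW-6 toward OW-7, i.e. toward the east.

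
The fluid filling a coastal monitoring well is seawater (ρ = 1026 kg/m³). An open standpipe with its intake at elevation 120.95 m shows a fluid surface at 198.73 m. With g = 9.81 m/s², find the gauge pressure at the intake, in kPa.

Pressure head ψ = h − z = 198.73 − 120.95 = 77.78 m.
P = ρgψ = 1026 × 9.81 × 77.78 = 782860 Pa ≈ 783 kPa.

P ≈ 783 kPa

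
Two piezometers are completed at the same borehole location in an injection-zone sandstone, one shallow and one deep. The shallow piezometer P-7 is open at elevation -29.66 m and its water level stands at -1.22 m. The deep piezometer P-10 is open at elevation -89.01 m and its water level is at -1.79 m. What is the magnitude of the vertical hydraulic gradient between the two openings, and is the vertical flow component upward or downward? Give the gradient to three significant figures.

|i_v| ≈ 0.00960; vertical flow is downward

Total head at P-7: h = -1.22 m (water level in the standpipe).
Total head at P-10: h = -1.79 m.
Δh = h(P-7) − h(P-10) = -1.22 − (-1.79) = 0.57 m.
Vertical separation Δz = -29.66 − (-89.01) = 59.35 m.
|i_v| = |Δh| / Δz = 0.57 / 59.35 = 0.00960.
Head is higher in the shallow piezometer, so vertical flow is downward (recharge condition).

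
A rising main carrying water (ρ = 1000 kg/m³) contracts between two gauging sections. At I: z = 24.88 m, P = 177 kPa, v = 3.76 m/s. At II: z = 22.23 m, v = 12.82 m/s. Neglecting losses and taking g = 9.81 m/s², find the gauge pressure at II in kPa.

P₂ ≈ 128 kPa

Pressure head at I: ψ₁ = P₁/(ρg) = 177×1000 / (1000 × 9.81) = 18.04 m.
Velocity heads: v₁²/2g = 3.76²/19.62 = 0.721 m; v₂²/2g = 12.82²/19.62 = 8.377 m.
Total head H = z₁ + ψ₁ + v₁²/2g = 24.88 + 18.04 + 0.721 = 43.64 m.
ψ₂ = H − z₂ − v₂²/2g = 43.64 − 22.23 − 8.377 = 13.03 m.
P₂ = ρgψ₂ = 1000 × 9.81 × 13.03 ≈ 128 kPa.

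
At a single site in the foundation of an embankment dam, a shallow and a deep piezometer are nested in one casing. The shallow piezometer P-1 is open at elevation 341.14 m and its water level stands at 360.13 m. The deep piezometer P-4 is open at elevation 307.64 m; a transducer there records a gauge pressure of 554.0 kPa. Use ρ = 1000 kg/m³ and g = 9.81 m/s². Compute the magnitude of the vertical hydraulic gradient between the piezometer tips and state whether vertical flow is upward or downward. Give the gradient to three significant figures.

Total head at P-1: h = 360.13 m (water level in the standpipe).
Pressure head at P-4: ψ = P/(ρg) = 554.0×1000 / (1000 × 9.81) = 56.47 m.
Total head at P-4: h = z + ψ = 307.64 + 56.47 = 364.11 m.
Δh = h(P-1) − h(P-4) = 360.13 − 364.11 = -3.98 m.
Vertical separation Δz = 341.14 − 307.64 = 33.50 m.
|i_v| = |Δh| / Δz = 3.98 / 33.50 = 0.119.
Head is higher in the deep piezometer, so vertical flow is upward (discharge condition).

|i_v| ≈ 0.119; vertical flow is upward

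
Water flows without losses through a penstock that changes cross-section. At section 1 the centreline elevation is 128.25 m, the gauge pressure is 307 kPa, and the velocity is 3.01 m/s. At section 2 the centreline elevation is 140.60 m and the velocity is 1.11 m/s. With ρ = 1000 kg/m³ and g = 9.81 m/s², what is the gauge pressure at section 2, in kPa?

P₂ ≈ 190 kPa

Pressure head at 1: ψ₁ = P₁/(ρg) = 307×1000 / (1000 × 9.81) = 31.29 m.
Velocity heads: v₁²/2g = 3.01²/19.62 = 0.462 m; v₂²/2g = 1.11²/19.62 = 0.063 m.
Total head H = z₁ + ψ₁ + v₁²/2g = 128.25 + 31.29 + 0.462 = 160.00 m.
ψ₂ = H − z₂ − v₂²/2g = 160.00 − 140.60 − 0.063 = 19.34 m.
P₂ = ρgψ₂ = 1000 × 9.81 × 19.34 ≈ 190 kPa.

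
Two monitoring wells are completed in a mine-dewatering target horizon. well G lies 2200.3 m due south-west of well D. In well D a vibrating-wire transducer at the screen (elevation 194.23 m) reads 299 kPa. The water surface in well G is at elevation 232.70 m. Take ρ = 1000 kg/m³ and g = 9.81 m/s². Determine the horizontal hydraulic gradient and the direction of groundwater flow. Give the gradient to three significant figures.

i ≈ 0.00363; groundwater flows toward the north-east

Pressure head at well D: ψ = P/(ρg) = 299×1000 / (1000 × 9.81) = 30.48 m.
Total head at well D: h = z + ψ = 194.23 + 30.48 = 224.71 m.
Total head at well G: h = 232.70 m (water level in the piezometer is the total head).
Head difference: h(well D) − h(well G) = 224.71 − 232.70 = -7.99 m.
Hydraulic gradient: i = |Δh| / L = 7.99 / 2200.3 = 0.00363.
Flow is from higher to lower head: from well G toward well D, i.e. toward the north-east.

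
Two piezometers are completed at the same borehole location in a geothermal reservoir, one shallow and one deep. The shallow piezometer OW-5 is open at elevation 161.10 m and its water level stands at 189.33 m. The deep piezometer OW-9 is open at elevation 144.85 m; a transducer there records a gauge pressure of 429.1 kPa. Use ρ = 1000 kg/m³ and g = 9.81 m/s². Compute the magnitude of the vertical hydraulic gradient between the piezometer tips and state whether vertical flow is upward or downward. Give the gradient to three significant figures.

|i_v| ≈ 0.0455; vertical flow is downward

Total head at OW-5: h = 189.33 m (water level in the standpipe).
Pressure head at OW-9: ψ = P/(ρg) = 429.1×1000 / (1000 × 9.81) = 43.74 m.
Total head at OW-9: h = z + ψ = 144.85 + 43.74 = 188.59 m.
Δh = h(OW-5) − h(OW-9) = 189.33 − 188.59 = 0.74 m.
Vertical separation Δz = 161.10 − 144.85 = 16.25 m.
|i_v| = |Δh| / Δz = 0.74 / 16.25 = 0.0455.
Head is higher in the shallow piezometer, so vertical flow is downward (recharge condition).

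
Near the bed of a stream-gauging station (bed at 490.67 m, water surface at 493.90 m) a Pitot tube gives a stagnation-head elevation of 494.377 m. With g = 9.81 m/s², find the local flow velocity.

Near the bed, under hydrostatic conditions, the piezometric head (z + ψ) equals the free-surface elevation, 493.90 m.
Velocity head = total − piezometric = 494.377 − 493.90 = 0.477 m.
v = √(2g·h_v) = √(2 × 9.81 × 0.477) = 3.06 m/s.

v ≈ 3.06 m/s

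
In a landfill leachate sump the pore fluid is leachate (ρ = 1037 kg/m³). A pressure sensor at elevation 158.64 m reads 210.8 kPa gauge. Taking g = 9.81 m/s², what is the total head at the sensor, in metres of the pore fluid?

h ≈ 179.36 m

ψ = P/(ρg) = 210.8×1000 / (1037 × 9.81) = 20.72 m.
h = z + ψ = 158.64 + 20.72 = 179.36 m.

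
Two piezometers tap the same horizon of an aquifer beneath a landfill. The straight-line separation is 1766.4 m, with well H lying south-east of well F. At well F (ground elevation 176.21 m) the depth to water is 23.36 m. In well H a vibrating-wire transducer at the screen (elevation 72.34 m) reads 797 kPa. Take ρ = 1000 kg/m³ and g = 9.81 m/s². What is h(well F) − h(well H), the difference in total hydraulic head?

Δh ≈ -0.73 m

Total head at well F: h = 176.21 − 23.36 = 152.85 m.
Pressure head at well H: ψ = P/(ρg) = 797×1000 / (1000 × 9.81) = 81.24 m.
Total head at well H: h = z + ψ = 72.34 + 81.24 = 153.58 m.
Head difference: h(well F) − h(well H) = 152.85 − 153.58 = -0.73 m.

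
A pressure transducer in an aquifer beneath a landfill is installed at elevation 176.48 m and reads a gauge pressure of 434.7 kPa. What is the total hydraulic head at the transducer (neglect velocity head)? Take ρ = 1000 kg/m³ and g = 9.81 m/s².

ψ = P/(ρg) = 434.7×1000 / (1000 × 9.81) = 44.31 m.
h = z + ψ = 176.48 + 44.31 = 220.79 m.

h ≈ 220.79 m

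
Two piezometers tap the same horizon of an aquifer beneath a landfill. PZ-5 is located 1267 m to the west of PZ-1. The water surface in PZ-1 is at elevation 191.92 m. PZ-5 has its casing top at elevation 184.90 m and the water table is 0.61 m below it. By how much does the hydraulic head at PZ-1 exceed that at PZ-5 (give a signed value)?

Total head at PZ-1: h = 191.92 m (water level in the piezometer is the total head).
Total head at PZ-5: h = 184.90 − 0.61 = 184.29 m.
Head difference: h(PZ-1) − h(PZ-5) = 191.92 − 184.29 = 7.63 m.

Δh ≈ 7.63 m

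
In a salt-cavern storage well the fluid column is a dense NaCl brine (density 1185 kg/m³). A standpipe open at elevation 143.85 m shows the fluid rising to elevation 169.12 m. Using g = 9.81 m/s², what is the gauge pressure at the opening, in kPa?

Pressure head ψ = h − z = 169.12 − 143.85 = 25.27 m.
P = ρgψ = 1185 × 9.81 × 25.27 = 293760 Pa ≈ 294 kPa.

P ≈ 294 kPa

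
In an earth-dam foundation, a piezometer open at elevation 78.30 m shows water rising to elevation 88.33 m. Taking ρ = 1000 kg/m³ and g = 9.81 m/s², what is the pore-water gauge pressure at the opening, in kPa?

Pressure head ψ = h − z = 88.33 − 78.30 = 10.03 m.
P = ρgψ = 1000 × 9.81 × 10.03 = 98394 Pa ≈ 98.4 kPa.

P ≈ 98.4 kPa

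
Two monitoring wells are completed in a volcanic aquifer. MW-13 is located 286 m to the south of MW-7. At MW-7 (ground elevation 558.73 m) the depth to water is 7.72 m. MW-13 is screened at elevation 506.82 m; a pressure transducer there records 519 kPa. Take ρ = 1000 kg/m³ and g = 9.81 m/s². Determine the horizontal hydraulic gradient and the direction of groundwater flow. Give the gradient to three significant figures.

Total head at MW-7: h = 558.73 − 7.72 = 551.01 m.
Pressure head at MW-13: ψ = P/(ρg) = 519×1000 / (1000 × 9.81) = 52.91 m.
Total head at MW-13: h = z + ψ = 506.82 + 52.91 = 559.73 m.
Head difference: h(MW-7) − h(MW-13) = 551.01 − 559.73 = -8.72 m.
Hydraulic gradient: i = |Δh| / L = 8.72 / 286 = 0.0305.
Flow is from higher to lower head: from MW-13 toward MW-7, i.e. toward the north.

i ≈ 0.0305; groundwater flows toward the north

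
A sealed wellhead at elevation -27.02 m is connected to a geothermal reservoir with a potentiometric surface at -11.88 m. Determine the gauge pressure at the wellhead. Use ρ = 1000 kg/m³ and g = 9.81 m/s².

P ≈ 149 kPa

Head above the cap: Δh = -11.88 − (-27.02) = 15.14 m.
P = ρgΔh = 1000 × 9.81 × 15.14 = 148523 Pa ≈ 149 kPa.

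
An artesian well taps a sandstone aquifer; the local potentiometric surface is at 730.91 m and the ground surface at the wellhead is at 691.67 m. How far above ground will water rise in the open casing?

≈ 39.24 m above ground

Water rises to the potentiometric surface, so the rise above ground = 730.91 − 691.67 = 39.24 m.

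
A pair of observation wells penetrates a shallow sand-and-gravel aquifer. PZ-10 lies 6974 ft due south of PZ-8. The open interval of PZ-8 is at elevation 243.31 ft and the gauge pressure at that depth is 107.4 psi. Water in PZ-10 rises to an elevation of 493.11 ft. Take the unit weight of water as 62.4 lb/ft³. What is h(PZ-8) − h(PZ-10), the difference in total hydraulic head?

Δh ≈ -1.95 ft

Pressure head at PZ-8: ψ = 144·P/γ = 144 × 107.4 / 62.4 = 247.85 ft.
Total head at PZ-8: h = z + ψ = 243.31 + 247.85 = 491.16 ft.
Total head at PZ-10: h = 493.11 ft (water level in the piezometer is the total head).
Head difference: h(PZ-8) − h(PZ-10) = 491.16 − 493.11 = -1.95 ft.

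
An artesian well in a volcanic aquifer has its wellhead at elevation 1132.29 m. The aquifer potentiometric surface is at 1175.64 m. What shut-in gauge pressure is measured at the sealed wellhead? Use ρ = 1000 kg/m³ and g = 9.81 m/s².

P ≈ 425 kPa

Head above the cap: Δh = 1175.64 − 1132.29 = 43.35 m.
P = ρgΔh = 1000 × 9.81 × 43.35 = 425264 Pa ≈ 425 kPa.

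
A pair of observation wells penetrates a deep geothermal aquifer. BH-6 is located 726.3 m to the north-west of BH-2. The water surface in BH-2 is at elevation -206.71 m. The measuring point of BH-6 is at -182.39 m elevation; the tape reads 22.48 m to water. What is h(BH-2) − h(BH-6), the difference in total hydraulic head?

Total head at BH-2: h = -206.71 m (water level in the piezometer is the total head).
Total head at BH-6: h = -182.39 − 22.48 = -204.87 m.
Head difference: h(BH-2) − h(BH-6) = -206.71 − (-204.87) = -1.84 m.

Δh ≈ -1.84 m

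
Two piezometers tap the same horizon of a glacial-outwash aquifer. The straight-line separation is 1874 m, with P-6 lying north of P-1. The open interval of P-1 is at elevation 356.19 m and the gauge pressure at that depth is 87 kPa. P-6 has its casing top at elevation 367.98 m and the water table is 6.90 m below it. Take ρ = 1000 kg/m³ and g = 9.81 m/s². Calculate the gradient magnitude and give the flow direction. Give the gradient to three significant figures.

i ≈ 0.00212; groundwater flows toward the north

Pressure head at P-1: ψ = P/(ρg) = 87×1000 / (1000 × 9.81) = 8.87 m.
Total head at P-1: h = z + ψ = 356.19 + 8.87 = 365.06 m.
Total head at P-6: h = 367.98 − 6.90 = 361.08 m.
Head difference: h(P-1) − h(P-6) = 365.06 − 361.08 = 3.98 m.
Hydraulic gradient: i = |Δh| / L = 3.98 / 1874 = 0.00212.
Flow is from higher to lower head: from P-1 toward P-6, i.e. toward the north.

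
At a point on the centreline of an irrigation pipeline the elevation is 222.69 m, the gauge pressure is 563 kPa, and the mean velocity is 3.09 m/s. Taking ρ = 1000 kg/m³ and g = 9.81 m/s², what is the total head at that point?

Pressure head ψ = P/(ρg) = 563×1000 / (1000 × 9.81) = 57.39 m.
Velocity head = v²/(2g) = 3.09² / (2 × 9.81) = 0.487 m.
h = z + ψ + v²/(2g) = 222.69 + 57.39 + 0.487 = 280.57 m.

h ≈ 280.57 m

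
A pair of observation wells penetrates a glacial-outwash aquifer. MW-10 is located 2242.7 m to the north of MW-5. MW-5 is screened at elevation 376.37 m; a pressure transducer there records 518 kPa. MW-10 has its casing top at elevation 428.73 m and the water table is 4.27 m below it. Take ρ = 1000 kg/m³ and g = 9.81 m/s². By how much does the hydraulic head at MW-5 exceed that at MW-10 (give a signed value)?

Pressure head at MW-5: ψ = P/(ρg) = 518×1000 / (1000 × 9.81) = 52.80 m.
Total head at MW-5: h = z + ψ = 376.37 + 52.80 = 429.17 m.
Total head at MW-10: h = 428.73 − 4.27 = 424.46 m.
Head difference: h(MW-5) − h(MW-10) = 429.17 − 424.46 = 4.71 m.

Δh ≈ 4.71 m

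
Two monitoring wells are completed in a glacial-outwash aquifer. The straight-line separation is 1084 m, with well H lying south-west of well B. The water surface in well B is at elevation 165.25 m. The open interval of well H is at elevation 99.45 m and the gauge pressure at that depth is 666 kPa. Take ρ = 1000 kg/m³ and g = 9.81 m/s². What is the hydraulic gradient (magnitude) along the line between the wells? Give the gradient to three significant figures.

i ≈ 0.00193

Total head at well B: h = 165.25 m (water level in the piezometer is the total head).
Pressure head at well H: ψ = P/(ρg) = 666×1000 / (1000 × 9.81) = 67.89 m.
Total head at well H: h = z + ψ = 99.45 + 67.89 = 167.34 m.
Head difference: h(well B) − h(well H) = 165.25 − 167.34 = -2.09 m.
Hydraulic gradient: i = |Δh| / L = 2.09 / 1084 = 0.00193.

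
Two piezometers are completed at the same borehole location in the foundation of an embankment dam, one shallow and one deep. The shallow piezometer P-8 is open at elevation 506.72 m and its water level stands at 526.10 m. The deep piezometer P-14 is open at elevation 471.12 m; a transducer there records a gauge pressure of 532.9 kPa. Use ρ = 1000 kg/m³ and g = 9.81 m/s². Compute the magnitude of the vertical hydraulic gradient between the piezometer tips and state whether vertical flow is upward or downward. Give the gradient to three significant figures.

|i_v| ≈ 0.0185; vertical flow is downward

Total head at P-8: h = 526.10 m (water level in the standpipe).
Pressure head at P-14: ψ = P/(ρg) = 532.9×1000 / (1000 × 9.81) = 54.32 m.
Total head at P-14: h = z + ψ = 471.12 + 54.32 = 525.44 m.
Δh = h(P-8) − h(P-14) = 526.10 − 525.44 = 0.66 m.
Vertical separation Δz = 506.72 − 471.12 = 35.60 m.
|i_v| = |Δh| / Δz = 0.66 / 35.60 = 0.0185.
Head is higher in the shallow piezometer, so vertical flow is downward (recharge condition).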